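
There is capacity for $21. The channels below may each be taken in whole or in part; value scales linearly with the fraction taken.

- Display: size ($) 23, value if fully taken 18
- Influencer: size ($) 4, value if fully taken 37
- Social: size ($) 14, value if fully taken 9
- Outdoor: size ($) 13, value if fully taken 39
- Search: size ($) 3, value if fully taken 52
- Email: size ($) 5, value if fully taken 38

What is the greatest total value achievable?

154

Best value per unit of size first: Search 52/3≈17.3, Influencer 37/4≈9.25, Email 38/5≈7.6, Outdoor 39/13≈3, Display 18/23≈0.783, Social 9/14≈0.643.
All 3 $ of Search fit (value 52) — 18 remain.
Influencer: take in full, 4 $ for value 37 — 14 left.
Email: take in full, 5 $ for value 38 — 9 left.
Fill the last 9 $ with part of Outdoor: 9/13 of it earns 27.
Total value = 154.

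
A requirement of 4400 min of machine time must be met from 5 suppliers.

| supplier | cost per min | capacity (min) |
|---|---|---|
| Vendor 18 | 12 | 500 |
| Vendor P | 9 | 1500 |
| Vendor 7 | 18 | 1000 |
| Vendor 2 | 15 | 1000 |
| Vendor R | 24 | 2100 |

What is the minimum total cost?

Cheapest first:
Vendor P at 9: take all 1500 min ; 2900 still needed.
Take 500 from Vendor 18 at 12 ; need 2400 more.
Take 1000 from Vendor 2 at 15 ; need 1400 more.
Take 1000 from Vendor 7 at 18 ; need 400 more.
Take 400 from Vendor R at 24 to finish.
Cost = 1500×9 + 500×12 + 1000×15 + 1000×18 + 400×24 = 62100.

62100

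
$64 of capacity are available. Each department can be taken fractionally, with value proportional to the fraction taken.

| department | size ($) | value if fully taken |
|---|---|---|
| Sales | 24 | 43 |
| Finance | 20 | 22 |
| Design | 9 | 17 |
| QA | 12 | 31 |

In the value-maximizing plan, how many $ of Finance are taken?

19

Best value per unit of size first: QA 31/12≈2.58, Design 17/9≈1.89, Sales 43/24≈1.79, Finance 22/20≈1.1.
Take all of QA (12 $, value 31) ; 52 $ left.
Take all of Design (9 $, value 17) ; 43 $ left.
Sales: take in full, 24 $ for value 43 ; 19 left.
Only 19 $ remain; take 19/20 of Finance for value 22×19/20 = 20.9.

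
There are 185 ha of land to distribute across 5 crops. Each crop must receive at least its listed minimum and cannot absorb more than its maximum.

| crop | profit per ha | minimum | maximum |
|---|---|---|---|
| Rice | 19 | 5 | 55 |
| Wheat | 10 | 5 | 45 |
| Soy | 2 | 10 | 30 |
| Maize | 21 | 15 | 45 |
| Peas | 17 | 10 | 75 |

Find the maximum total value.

3250

Meeting every minimum uses 5+5+10+15+10 = 45 ha, leaving 140.
Order the crops by profit per ha: Maize 21 > Rice 19 > Peas 17 > Wheat 10 > Soy 2.
Give Maize 30 more to hit its cap of 45 — 110 left.
Rice: +50 to 55 (cap) — 60 left.
Only 60 left; Peas takes them to reach 70.
Total = 19×55 + 10×5 + 2×10 + 21×45 + 17×70 = 3250.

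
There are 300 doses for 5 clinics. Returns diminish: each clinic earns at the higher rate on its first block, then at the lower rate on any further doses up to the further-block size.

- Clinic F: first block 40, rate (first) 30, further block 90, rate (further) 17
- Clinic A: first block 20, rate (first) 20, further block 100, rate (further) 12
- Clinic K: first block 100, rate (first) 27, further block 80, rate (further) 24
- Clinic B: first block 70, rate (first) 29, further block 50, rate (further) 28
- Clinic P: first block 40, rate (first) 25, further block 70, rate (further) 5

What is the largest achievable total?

8330

Treat each block as its own option and order by rate: Clinic F/first 30 > Clinic B/first 29 > Clinic B/second 28 > Clinic K/first 27 > Clinic P/first 25 > Clinic K/second 24 > Clinic A/first 20 > Clinic F/second 17 > Clinic A/second 12 > Clinic P/second 5.
Fill Clinic F first block (40 at 30) → 260 left.
Clinic B first at 29: fill all 70 → 190 left.
Clinic B/second (28): +50 → 140 left.
Fill Clinic K first block (100 at 27) → 40 left.
Clinic P first at 25: fill all 40 → 0 left.
Total = 30×40 + 29×70 + 28×50 + 27×100 + 25×40 = 8330.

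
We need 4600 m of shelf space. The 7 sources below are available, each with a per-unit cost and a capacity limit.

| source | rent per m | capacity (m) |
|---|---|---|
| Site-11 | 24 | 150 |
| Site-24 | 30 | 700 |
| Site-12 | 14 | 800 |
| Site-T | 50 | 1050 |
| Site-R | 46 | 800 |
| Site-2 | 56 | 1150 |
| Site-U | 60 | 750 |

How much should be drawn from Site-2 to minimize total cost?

1100

Cheapest first:
Take 800 from Site-12 at 14 ; need 3800 more.
Site-11 at 24: take all 150 m ; 3650 still needed.
Site-24 at 30: take all 700 m ; 2950 still needed.
Site-R (46): use full 800 ; 2150 m to go.
Site-T (50): use full 1050 ; 1100 m to go.
Site-2 at 56: take 1100 of its 1150 ; requirement met.
Site-U: unused.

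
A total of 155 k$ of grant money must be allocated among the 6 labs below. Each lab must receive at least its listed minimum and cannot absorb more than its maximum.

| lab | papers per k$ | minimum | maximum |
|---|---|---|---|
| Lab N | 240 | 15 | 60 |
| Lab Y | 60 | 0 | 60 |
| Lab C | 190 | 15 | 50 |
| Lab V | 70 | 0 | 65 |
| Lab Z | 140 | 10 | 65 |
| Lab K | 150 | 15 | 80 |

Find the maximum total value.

30550

Meeting every minimum uses 15+0+15+0+10+15 = 55 k$, leaving 100.
Rank by papers per k$: Lab N 240 > Lab C 190 > Lab K 150 > Lab Z 140 > Lab V 70 > Lab Y 60.
Give Lab N 45 more to hit its cap of 60 — 55 left.
Lab C: +35 to 50 (cap) — 20 left.
Lab K has room for 65 more but only 20 remain, so it gets 35.
Total = 240×60 + 190×50 + 140×10 + 150×35 = 30550.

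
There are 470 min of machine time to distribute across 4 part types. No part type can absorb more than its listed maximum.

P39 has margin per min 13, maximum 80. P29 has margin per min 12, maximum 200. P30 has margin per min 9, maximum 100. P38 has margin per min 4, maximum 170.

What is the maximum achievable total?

Highest margin per min first: P39 13 > P29 12 > P30 9 > P38 4.
P39: +80 to 80 (cap) — 390 left.
P29 takes 200 to reach its cap of 200 — 190 left.
P30: +100 to 100 (cap) — 90 left.
P38 has room for 170 but only 90 remain, so it gets 90.
Total = 13×80 + 12×200 + 9×100 + 4×90 = 4700.

4700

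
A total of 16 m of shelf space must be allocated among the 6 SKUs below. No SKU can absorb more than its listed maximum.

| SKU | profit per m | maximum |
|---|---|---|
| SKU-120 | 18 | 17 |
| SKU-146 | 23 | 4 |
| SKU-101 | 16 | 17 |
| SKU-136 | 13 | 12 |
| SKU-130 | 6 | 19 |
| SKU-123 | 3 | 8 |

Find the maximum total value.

Order the SKUs by profit per m: SKU-146 23 > SKU-120 18 > SKU-101 16 > SKU-136 13 > SKU-130 6 > SKU-123 3.
SKU-146 takes 4 to reach its cap of 4 → 12 left.
Only 12 left; SKU-120 takes them to reach 12.
Total = 18×12 + 23×4 = 308.

308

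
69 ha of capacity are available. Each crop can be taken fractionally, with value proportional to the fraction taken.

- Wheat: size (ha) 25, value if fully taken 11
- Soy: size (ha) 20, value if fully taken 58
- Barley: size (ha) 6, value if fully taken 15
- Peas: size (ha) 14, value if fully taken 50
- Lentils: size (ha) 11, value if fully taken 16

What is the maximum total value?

Rank by value-to-size ratio: Peas 50/14≈3.57, Soy 58/20≈2.9, Barley 15/6≈2.5, Lentils 16/11≈1.45, Wheat 11/25≈0.44.
Peas: take in full, 14 ha for value 50 → 55 left.
Soy: take in full, 20 ha for value 58 → 35 left.
Barley: take in full, 6 ha for value 15 → 29 left.
Take all of Lentils (11 ha, value 16) → 18 ha left.
18 ha left: a 18/25 share of Wheat gives 11×18/25 = 7.92.
Total value = 146.92.

146.92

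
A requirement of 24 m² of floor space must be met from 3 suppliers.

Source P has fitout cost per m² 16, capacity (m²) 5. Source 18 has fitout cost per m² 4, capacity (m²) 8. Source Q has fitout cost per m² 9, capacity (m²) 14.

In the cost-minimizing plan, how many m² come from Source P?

Fill from the cheapest supplier first.
Take 8 from Source 18 at 4 — need 16 more.
Source Q at 9: take all 14 m² — 2 still needed.
Take 2 from Source P at 16 to finish.

2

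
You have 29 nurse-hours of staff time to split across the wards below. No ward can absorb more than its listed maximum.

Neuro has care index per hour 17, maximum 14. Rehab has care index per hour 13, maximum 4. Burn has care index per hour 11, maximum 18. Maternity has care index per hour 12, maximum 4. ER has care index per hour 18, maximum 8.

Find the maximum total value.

470

Order the wards by care index per hour: ER 18 > Neuro 17 > Rehab 13 > Maternity 12 > Burn 11.
ER takes 8 to reach its cap of 8 — 21 left.
Neuro takes 14 to reach its cap of 14 — 7 left.
Rehab: +4 to 4 (cap) — 3 left.
Only 3 left; Maternity takes them to reach 3.
Total = 17×14 + 13×4 + 12×3 + 18×8 = 470.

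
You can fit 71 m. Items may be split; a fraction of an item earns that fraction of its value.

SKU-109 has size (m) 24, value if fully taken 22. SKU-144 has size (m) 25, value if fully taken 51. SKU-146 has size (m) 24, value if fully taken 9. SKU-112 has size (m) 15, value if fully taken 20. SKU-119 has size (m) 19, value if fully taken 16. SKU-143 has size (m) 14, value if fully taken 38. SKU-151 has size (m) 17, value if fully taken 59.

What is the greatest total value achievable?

168

Sort by value density: SKU-151 59/17≈3.47, SKU-143 38/14≈2.71, SKU-144 51/25≈2.04, SKU-112 20/15≈1.33, SKU-109 22/24≈0.917, SKU-119 16/19≈0.842, SKU-146 9/24≈0.375.
Take all of SKU-151 (17 m, value 59) ; 54 m left.
Take all of SKU-143 (14 m, value 38) ; 40 m left.
SKU-144: take in full, 25 m for value 51 ; 15 left.
SKU-112: take in full, 15 m for value 20 ; 0 left.
Total value = 168.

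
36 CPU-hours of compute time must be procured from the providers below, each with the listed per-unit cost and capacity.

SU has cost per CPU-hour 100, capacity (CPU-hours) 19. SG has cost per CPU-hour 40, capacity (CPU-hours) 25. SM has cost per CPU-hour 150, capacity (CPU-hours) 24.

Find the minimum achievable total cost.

Fill from the cheapest provider first.
SG (40): use full 25 ; 11 CPU-hours to go.
SU at 100: take 11 of its 19 ; requirement met.
SM: unused.
Cost = 25×40 + 11×100 = 2100.

2100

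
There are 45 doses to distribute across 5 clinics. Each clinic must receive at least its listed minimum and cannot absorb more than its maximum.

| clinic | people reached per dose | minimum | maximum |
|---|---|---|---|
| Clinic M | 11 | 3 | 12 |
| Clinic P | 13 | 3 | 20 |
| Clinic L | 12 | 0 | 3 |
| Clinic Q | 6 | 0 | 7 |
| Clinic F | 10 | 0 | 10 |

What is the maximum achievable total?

Meeting every minimum uses 3+3+0+0+0 = 6 doses, leaving 39.
Rank by people reached per dose: Clinic P 13 > Clinic L 12 > Clinic M 11 > Clinic F 10 > Clinic Q 6.
Give Clinic P 17 more to hit its cap of 20 — 22 left.
Clinic L takes 3 more to reach its cap of 3 — 19 left.
Clinic M takes 9 more to reach its cap of 12 — 10 left.
Give Clinic F 10 more to hit its cap of 10 — 0 left.
Total = 11×12 + 13×20 + 12×3 + 10×10 = 528.

528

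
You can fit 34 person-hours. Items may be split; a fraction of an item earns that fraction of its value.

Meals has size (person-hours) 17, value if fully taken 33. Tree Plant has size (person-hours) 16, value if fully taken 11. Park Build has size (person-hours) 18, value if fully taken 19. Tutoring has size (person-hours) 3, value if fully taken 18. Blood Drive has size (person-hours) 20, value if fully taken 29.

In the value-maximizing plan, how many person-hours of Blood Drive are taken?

Sort by value density: Tutoring 18/3≈6, Meals 33/17≈1.94, Blood Drive 29/20≈1.45, Park Build 19/18≈1.06, Tree Plant 11/16≈0.688.
Take all of Tutoring (3 person-hours, value 18) — 31 person-hours left.
All 17 person-hours of Meals fit (value 33) — 14 remain.
Fill the last 14 person-hours with part of Blood Drive: 14/20 of it earns 20.3.

14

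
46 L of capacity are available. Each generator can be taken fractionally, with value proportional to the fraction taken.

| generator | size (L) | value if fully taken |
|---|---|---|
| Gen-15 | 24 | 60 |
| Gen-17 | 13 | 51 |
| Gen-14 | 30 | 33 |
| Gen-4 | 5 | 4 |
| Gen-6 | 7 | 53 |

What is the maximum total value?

166.2

Sort by value density: Gen-6 53/7≈7.57, Gen-17 51/13≈3.92, Gen-15 60/24≈2.5, Gen-14 33/30≈1.1, Gen-4 4/5≈0.8.
Take all of Gen-6 (7 L, value 53) — 39 L left.
Take all of Gen-17 (13 L, value 51) — 26 L left.
Gen-15: take in full, 24 L for value 60 — 2 left.
Only 2 L remain; take 2/30 of Gen-14 for value 33×2/30 = 2.2.
Total value = 166.2.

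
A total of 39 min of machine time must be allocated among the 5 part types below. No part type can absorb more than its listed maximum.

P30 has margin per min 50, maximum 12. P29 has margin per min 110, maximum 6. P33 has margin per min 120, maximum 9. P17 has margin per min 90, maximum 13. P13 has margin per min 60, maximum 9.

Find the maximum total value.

Rank by margin per min: P33 120 > P29 110 > P17 90 > P13 60 > P30 50.
Give P33 9 to hit its cap of 9 ; 30 left.
Give P29 6 to hit its cap of 6 ; 24 left.
P17 takes 13 to reach its cap of 13 ; 11 left.
P13: +9 to 9 (cap) ; 2 left.
P30: +2 (room for 12) → 2. Pool exhausted.
Total = 50×2 + 110×6 + 120×9 + 90×13 + 60×9 = 3550.

3550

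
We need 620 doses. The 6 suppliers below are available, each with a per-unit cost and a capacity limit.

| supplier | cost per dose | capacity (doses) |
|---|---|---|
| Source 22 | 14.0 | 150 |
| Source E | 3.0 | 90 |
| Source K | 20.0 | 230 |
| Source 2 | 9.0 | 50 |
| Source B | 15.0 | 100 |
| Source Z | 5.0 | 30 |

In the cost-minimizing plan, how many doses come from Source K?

Use suppliers in increasing cost order.
Take 90 from Source E at 3.0 ; need 530 more.
Take 30 from Source Z at 5.0 ; need 500 more.
Take 50 from Source 2 at 9.0 ; need 450 more.
Source 22 (14.0): use full 150 ; 300 doses to go.
Source B at 15.0: take all 100 doses ; 200 still needed.
Source K (20.0): take the remaining 200 ; done.

200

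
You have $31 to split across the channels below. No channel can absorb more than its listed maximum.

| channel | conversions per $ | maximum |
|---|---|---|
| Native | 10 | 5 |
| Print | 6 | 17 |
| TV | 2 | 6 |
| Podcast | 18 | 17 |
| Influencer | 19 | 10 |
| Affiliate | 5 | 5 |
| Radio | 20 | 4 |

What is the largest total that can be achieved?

576

Highest conversions per $ first: Radio 20 > Influencer 19 > Podcast 18 > Native 10 > Print 6 > Affiliate 5 > TV 2.
Radio: +4 to 4 (cap) ; 27 left.
Influencer: +10 to 10 (cap) ; 17 left.
Podcast: +17 to 17 (cap) ; 0 left.
Total = 18×17 + 19×10 + 20×4 = 576.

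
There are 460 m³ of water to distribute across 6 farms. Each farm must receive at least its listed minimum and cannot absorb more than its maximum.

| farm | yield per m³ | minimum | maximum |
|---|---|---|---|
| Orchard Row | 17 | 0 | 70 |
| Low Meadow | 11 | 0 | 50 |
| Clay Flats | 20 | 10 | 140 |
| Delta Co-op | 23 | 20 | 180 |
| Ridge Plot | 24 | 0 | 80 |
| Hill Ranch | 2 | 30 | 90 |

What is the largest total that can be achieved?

9430

Meeting every minimum uses 0+0+10+20+0+30 = 60 m³, leaving 400.
Order the farms by yield per m³: Ridge Plot 24 > Delta Co-op 23 > Clay Flats 20 > Orchard Row 17 > Low Meadow 11 > Hill Ranch 2.
Ridge Plot: +80 to 80 (cap) — 320 left.
Delta Co-op takes 160 more to reach its cap of 180 — 160 left.
Give Clay Flats 130 more to hit its cap of 140 — 30 left.
Orchard Row has room for 70 more but only 30 remain, so it gets 30.
Total = 17×30 + 20×140 + 23×180 + 24×80 + 2×30 = 9430.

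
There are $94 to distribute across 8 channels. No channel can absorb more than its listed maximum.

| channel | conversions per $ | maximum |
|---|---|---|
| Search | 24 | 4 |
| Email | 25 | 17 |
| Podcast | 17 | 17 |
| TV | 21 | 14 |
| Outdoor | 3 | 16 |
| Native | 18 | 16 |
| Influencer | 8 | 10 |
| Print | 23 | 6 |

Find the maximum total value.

1640

Highest conversions per $ first: Email 25 > Search 24 > Print 23 > TV 21 > Native 18 > Podcast 17 > Influencer 8 > Outdoor 3.
Give Email 17 to hit its cap of 17 — 77 left.
Give Search 4 to hit its cap of 4 — 73 left.
Print takes 6 to reach its cap of 6 — 67 left.
Give TV 14 to hit its cap of 14 — 53 left.
Native: +16 to 16 (cap) — 37 left.
Give Podcast 17 to hit its cap of 17 — 20 left.
Influencer takes 10 to reach its cap of 10 — 10 left.
Outdoor has room for 16 but only 10 remain, so it gets 10.
Total = 24×4 + 25×17 + 17×17 + 21×14 + 3×10 + 18×16 + 8×10 + 23×6 = 1640.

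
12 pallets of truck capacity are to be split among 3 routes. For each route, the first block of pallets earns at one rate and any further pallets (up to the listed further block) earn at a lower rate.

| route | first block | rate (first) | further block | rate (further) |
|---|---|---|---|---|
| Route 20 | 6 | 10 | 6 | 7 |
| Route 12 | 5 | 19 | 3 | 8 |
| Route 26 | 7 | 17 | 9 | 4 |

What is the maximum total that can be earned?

214

Rank every tier by rate: Route 12/tier1 19 > Route 26/tier1 17 > Route 20/tier1 10 > Route 12/tier2 8 > Route 20/tier2 7 > Route 26/tier2 4.
Fill Route 12 tier1 block (5 at 19) → 7 left.
Fill Route 26 tier1 block (7 at 17) → 0 left.
Total = 19×5 + 17×7 = 214.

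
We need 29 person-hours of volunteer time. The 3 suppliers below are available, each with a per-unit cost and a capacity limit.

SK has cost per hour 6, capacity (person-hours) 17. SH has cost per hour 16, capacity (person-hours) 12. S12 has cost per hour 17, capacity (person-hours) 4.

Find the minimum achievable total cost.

Cheapest first:
SK at 6: take all 17 person-hours → 12 still needed.
SH at 16: take all 12 person-hours → 0 still needed.
S12: unused.
Cost = 17×6 + 12×16 = 294.

294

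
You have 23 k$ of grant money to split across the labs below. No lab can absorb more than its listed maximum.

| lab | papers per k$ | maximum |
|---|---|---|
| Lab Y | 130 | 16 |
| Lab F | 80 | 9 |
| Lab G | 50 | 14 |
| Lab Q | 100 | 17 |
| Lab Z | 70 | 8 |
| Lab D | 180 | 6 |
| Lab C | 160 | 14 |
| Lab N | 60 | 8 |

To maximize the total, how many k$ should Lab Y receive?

Highest papers per k$ first: Lab D 180 > Lab C 160 > Lab Y 130 > Lab Q 100 > Lab F 80 > Lab Z 70 > Lab N 60 > Lab G 50.
Give Lab D 6 to hit its cap of 6 → 17 left.
Lab C: +14 to 14 (cap) → 3 left.
Lab Y: +3 (room for 16) → 3. Pool exhausted.

3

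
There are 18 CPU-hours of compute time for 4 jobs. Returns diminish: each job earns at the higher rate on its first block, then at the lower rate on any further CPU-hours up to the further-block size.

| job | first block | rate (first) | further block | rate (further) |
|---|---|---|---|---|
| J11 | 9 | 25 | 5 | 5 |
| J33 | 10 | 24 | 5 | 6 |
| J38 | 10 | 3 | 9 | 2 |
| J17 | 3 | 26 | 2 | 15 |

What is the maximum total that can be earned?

Treat each block as its own option and order by rate: J17/first 26 > J11/first 25 > J33/first 24 > J17/second 15 > J33/second 6 > J11/second 5 > J38/first 3 > J38/second 2.
J17/first (26): +3 — 15 left.
J11/first (25): +9 — 6 left.
J33/first: +6 of 10 at 24; pool empty.
Total = 26×3 + 25×9 + 24×6 = 447.

447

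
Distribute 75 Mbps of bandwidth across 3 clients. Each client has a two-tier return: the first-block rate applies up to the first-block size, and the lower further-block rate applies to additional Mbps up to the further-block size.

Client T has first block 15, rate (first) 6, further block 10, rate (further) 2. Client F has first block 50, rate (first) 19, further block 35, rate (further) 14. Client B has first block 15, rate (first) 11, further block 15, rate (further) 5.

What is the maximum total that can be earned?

1300

Rank every tier by rate: Client F/tier1 19 > Client F/tier2 14 > Client B/tier1 11 > Client T/tier1 6 > Client B/tier2 5 > Client T/tier2 2.
Client F/tier1 (19): +50 ; 25 left.
25 remain; put them into Client F tier2 at 14.
Total = 19×50 + 14×25 = 1300.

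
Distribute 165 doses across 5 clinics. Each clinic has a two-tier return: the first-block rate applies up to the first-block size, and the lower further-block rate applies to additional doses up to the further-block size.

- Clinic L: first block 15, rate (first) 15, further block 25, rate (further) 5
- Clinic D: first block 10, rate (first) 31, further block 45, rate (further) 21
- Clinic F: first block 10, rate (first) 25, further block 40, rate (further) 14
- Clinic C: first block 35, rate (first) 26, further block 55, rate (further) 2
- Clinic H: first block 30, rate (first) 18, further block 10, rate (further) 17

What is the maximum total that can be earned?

3490

Rank every tier by rate: Clinic D/T1 31 > Clinic C/T1 26 > Clinic F/T1 25 > Clinic D/T2 21 > Clinic H/T1 18 > Clinic H/T2 17 > Clinic L/T1 15 > Clinic F/T2 14 > Clinic L/T2 5 > Clinic C/T2 2.
Clinic D T1 at 31: fill all 10 — 155 left.
Clinic C T1 at 26: fill all 35 — 120 left.
Clinic F/T1 (25): +10 — 110 left.
Clinic D/T2 (21): +45 — 65 left.
Fill Clinic H T1 block (30 at 18) — 35 left.
Clinic H/T2 (17): +10 — 25 left.
Fill Clinic L T1 block (15 at 15) — 10 left.
Clinic F T2 at 14: only 10 left, fill 10.
Total = 31×10 + 26×35 + 25×10 + 21×45 + 18×30 + 17×10 + 15×15 + 14×10 = 3490.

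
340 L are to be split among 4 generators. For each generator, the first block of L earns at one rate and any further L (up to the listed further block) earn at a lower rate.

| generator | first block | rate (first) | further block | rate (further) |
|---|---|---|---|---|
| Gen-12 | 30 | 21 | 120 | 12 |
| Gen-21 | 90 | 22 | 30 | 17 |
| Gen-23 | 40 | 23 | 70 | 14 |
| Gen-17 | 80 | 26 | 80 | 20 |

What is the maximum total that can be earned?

7550

Order all 8 blocks by rate: Gen-17/T1 26 > Gen-23/T1 23 > Gen-21/T1 22 > Gen-12/T1 21 > Gen-17/T2 20 > Gen-21/T2 17 > Gen-23/T2 14 > Gen-12/T2 12.
Fill Gen-17 T1 block (80 at 26) → 260 left.
Fill Gen-23 T1 block (40 at 23) → 220 left.
Fill Gen-21 T1 block (90 at 22) → 130 left.
Gen-12 T1 at 21: fill all 30 → 100 left.
Gen-17 T2 at 20: fill all 80 → 20 left.
Gen-21/T2: +20 of 30 at 17; pool empty.
Total = 26×80 + 23×40 + 22×90 + 21×30 + 20×80 + 17×20 = 7550.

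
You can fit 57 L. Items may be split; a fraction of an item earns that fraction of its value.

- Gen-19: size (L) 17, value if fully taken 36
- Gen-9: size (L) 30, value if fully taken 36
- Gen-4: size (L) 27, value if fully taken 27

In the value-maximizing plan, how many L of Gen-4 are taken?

Rank by value-to-size ratio: Gen-19 36/17≈2.12, Gen-9 36/30≈1.2, Gen-4 27/27≈1.
Take all of Gen-19 (17 L, value 36) — 40 L left.
Gen-9: take in full, 30 L for value 36 — 10 left.
10 L left: a 10/27 share of Gen-4 gives 27×10/27 = 10.

10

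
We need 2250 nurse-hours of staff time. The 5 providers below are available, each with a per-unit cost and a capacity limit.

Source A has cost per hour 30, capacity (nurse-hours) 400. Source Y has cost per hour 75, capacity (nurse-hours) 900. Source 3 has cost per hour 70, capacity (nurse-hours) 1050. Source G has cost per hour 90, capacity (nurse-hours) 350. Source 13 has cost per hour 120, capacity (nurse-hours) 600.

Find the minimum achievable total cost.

145500

Cheapest first:
Source A (30): use full 400 → 1850 nurse-hours to go.
Source 3 at 70: take all 1050 nurse-hours → 800 still needed.
Take 800 from Source Y at 75 to finish.
Source G, Source 13: unused.
Cost = 400×30 + 1050×70 + 800×75 = 145500.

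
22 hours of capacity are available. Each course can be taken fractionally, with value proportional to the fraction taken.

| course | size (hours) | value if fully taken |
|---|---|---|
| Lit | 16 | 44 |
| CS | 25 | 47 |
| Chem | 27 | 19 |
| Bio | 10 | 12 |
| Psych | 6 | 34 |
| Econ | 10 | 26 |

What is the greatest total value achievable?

Best value per unit of size first: Psych 34/6≈5.67, Lit 44/16≈2.75, Econ 26/10≈2.6, CS 47/25≈1.88, Bio 12/10≈1.2, Chem 19/27≈0.704.
All 6 hours of Psych fit (value 34) ; 16 remain.
All 16 hours of Lit fit (value 44) ; 0 remain.
Total value = 78.

78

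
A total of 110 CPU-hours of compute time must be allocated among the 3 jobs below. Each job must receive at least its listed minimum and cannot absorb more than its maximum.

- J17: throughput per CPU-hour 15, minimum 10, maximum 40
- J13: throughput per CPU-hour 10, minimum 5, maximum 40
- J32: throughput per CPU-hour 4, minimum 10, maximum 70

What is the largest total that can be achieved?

1120

Meeting every minimum uses 10+5+10 = 25 CPU-hours, leaving 85.
Order the jobs by throughput per CPU-hour: J17 15 > J13 10 > J32 4.
J17 takes 30 more to reach its cap of 40 ; 55 left.
Give J13 35 more to hit its cap of 40 ; 20 left.
Only 20 left; J32 takes them to reach 30.
Total = 15×40 + 10×40 + 4×30 = 1120.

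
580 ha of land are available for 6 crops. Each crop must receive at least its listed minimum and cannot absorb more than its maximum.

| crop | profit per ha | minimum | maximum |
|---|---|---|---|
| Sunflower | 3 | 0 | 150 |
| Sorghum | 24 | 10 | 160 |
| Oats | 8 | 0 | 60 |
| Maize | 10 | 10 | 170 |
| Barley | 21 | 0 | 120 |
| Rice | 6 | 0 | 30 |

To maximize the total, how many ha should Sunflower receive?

Meeting every minimum uses 0+10+0+10+0+0 = 20 ha, leaving 560.
Order the crops by profit per ha: Sorghum 24 > Barley 21 > Maize 10 > Oats 8 > Rice 6 > Sunflower 3.
Sorghum takes 150 more to reach its cap of 160 — 410 left.
Barley takes 120 more to reach its cap of 120 — 290 left.
Maize takes 160 more to reach its cap of 170 — 130 left.
Oats takes 60 more to reach its cap of 60 — 70 left.
Give Rice 30 more to hit its cap of 30 — 40 left.
Sunflower: +40 (room for 150) → 40. Pool exhausted.

40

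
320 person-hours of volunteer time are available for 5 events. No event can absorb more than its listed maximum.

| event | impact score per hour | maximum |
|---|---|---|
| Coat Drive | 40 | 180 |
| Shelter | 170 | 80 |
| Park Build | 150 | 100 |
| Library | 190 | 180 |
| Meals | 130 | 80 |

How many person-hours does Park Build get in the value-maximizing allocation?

Highest impact score per hour first: Library 190 > Shelter 170 > Park Build 150 > Meals 130 > Coat Drive 40.
Library: +180 to 180 (cap) → 140 left.
Give Shelter 80 to hit its cap of 80 → 60 left.
Only 60 left; Park Build takes them to reach 60.

60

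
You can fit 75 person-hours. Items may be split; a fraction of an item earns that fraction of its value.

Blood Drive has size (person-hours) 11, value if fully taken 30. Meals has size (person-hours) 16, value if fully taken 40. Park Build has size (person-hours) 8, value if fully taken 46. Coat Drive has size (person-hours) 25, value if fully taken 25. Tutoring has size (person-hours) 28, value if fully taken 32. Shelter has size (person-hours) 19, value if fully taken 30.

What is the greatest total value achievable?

Rank by value-to-size ratio: Park Build 46/8≈5.75, Blood Drive 30/11≈2.73, Meals 40/16≈2.5, Shelter 30/19≈1.58, Tutoring 32/28≈1.14, Coat Drive 25/25≈1.
All 8 person-hours of Park Build fit (value 46) — 67 remain.
Take all of Blood Drive (11 person-hours, value 30) — 56 person-hours left.
All 16 person-hours of Meals fit (value 40) — 40 remain.
All 19 person-hours of Shelter fit (value 30) — 21 remain.
21 person-hours left: a 21/28 share of Tutoring gives 32×21/28 = 24.
Total value = 170.

170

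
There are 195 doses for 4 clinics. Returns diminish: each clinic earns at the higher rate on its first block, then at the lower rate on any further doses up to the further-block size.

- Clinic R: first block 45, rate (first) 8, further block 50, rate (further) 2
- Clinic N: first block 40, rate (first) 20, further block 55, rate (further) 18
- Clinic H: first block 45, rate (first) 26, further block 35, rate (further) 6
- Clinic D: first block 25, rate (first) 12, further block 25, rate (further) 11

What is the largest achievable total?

Treat each block as its own option and order by rate: Clinic H/tier1 26 > Clinic N/tier1 20 > Clinic N/tier2 18 > Clinic D/tier1 12 > Clinic D/tier2 11 > Clinic R/tier1 8 > Clinic H/tier2 6 > Clinic R/tier2 2.
Fill Clinic H tier1 block (45 at 26) → 150 left.
Clinic N tier1 at 20: fill all 40 → 110 left.
Clinic N/tier2 (18): +55 → 55 left.
Fill Clinic D tier1 block (25 at 12) → 30 left.
Clinic D/tier2 (11): +25 → 5 left.
5 remain; put them into Clinic R tier1 at 8.
Total = 26×45 + 20×40 + 18×55 + 12×25 + 11×25 + 8×5 = 3575.

3575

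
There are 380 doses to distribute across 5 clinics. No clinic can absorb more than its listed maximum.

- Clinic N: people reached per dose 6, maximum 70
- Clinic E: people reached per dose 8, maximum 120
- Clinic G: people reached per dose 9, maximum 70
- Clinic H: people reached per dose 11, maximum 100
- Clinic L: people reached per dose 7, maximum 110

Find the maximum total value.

Highest people reached per dose first: Clinic H 11 > Clinic G 9 > Clinic E 8 > Clinic L 7 > Clinic N 6.
Give Clinic H 100 to hit its cap of 100 — 280 left.
Clinic G takes 70 to reach its cap of 70 — 210 left.
Clinic E takes 120 to reach its cap of 120 — 90 left.
Clinic L: +90 (room for 110) → 90. Pool exhausted.
Total = 8×120 + 9×70 + 11×100 + 7×90 = 3320.

3320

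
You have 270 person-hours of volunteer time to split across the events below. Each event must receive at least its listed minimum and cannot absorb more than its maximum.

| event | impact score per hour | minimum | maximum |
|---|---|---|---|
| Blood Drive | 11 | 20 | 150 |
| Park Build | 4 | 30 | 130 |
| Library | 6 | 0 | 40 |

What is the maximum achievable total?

Meeting every minimum uses 20+30+0 = 50 person-hours, leaving 220.
Rank by impact score per hour: Blood Drive 11 > Library 6 > Park Build 4.
Blood Drive: +130 to 150 (cap) — 90 left.
Library: +40 to 40 (cap) — 50 left.
Only 50 left; Park Build takes them to reach 80.
Total = 11×150 + 4×80 + 6×40 = 2210.

2210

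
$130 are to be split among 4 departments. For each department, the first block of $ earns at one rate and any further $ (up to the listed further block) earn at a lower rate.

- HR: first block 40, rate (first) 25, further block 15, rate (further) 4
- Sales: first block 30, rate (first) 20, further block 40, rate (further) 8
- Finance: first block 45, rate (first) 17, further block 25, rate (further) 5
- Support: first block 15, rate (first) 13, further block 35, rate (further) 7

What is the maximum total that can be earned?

Rank every tier by rate: HR/first 25 > Sales/first 20 > Finance/first 17 > Support/first 13 > Sales/second 8 > Support/second 7 > Finance/second 5 > HR/second 4.
HR first at 25: fill all 40 — 90 left.
Sales/first (20): +30 — 60 left.
Finance/first (17): +45 — 15 left.
Support/first (13): +15 — 0 left.
Total = 25×40 + 20×30 + 17×45 + 13×15 = 2560.

2560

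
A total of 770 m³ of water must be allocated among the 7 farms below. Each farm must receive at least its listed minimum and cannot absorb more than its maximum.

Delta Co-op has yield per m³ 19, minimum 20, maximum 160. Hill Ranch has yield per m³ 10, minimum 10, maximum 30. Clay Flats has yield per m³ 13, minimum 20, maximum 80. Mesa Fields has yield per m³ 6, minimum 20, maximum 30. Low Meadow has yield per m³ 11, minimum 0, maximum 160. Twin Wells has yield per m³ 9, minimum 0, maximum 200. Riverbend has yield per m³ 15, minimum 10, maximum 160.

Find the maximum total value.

Meeting every minimum uses 20+10+20+20+0+0+10 = 80 m³, leaving 690.
Rank by yield per m³: Delta Co-op 19 > Riverbend 15 > Clay Flats 13 > Low Meadow 11 > Hill Ranch 10 > Twin Wells 9 > Mesa Fields 6.
Delta Co-op: +140 to 160 (cap) — 550 left.
Riverbend: +150 to 160 (cap) — 400 left.
Clay Flats takes 60 more to reach its cap of 80 — 340 left.
Give Low Meadow 160 more to hit its cap of 160 — 180 left.
Hill Ranch takes 20 more to reach its cap of 30 — 160 left.
Twin Wells has room for 200 more but only 160 remain, so it gets 160.
Total = 19×160 + 10×30 + 13×80 + 6×20 + 11×160 + 9×160 + 15×160 = 10100.

10100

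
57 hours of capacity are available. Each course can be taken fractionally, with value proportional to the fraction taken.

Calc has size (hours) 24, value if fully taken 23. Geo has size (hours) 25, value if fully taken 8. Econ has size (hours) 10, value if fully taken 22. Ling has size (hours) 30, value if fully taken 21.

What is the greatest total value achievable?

Sort by value density: Econ 22/10≈2.2, Calc 23/24≈0.958, Ling 21/30≈0.7, Geo 8/25≈0.32.
Take all of Econ (10 hours, value 22) — 47 hours left.
All 24 hours of Calc fit (value 23) — 23 remain.
Fill the last 23 hours with part of Ling: 23/30 of it earns 16.1.
Total value = 61.1.

61.1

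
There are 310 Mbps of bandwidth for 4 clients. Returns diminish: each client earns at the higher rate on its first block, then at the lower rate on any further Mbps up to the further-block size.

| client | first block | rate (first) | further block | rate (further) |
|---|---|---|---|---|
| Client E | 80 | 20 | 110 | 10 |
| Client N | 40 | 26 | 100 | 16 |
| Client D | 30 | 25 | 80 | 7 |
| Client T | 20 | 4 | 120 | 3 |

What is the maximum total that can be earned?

Rank every tier by rate: Client N/tier1 26 > Client D/tier1 25 > Client E/tier1 20 > Client N/tier2 16 > Client E/tier2 10 > Client D/tier2 7 > Client T/tier1 4 > Client T/tier2 3.
Fill Client N tier1 block (40 at 26) ; 270 left.
Client D tier1 at 25: fill all 30 ; 240 left.
Client E/tier1 (20): +80 ; 160 left.
Client N tier2 at 16: fill all 100 ; 60 left.
60 remain; put them into Client E tier2 at 10.
Total = 26×40 + 25×30 + 20×80 + 16×100 + 10×60 = 5590.

5590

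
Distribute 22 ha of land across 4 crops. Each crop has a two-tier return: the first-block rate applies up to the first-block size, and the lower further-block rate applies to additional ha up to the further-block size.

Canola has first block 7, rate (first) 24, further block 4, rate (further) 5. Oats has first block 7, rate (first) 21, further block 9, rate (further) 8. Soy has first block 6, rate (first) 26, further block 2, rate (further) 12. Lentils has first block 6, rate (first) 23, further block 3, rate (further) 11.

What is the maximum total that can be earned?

525

Rank every tier by rate: Soy/T1 26 > Canola/T1 24 > Lentils/T1 23 > Oats/T1 21 > Soy/T2 12 > Lentils/T2 11 > Oats/T2 8 > Canola/T2 5.
Soy/T1 (26): +6 ; 16 left.
Canola/T1 (24): +7 ; 9 left.
Lentils/T1 (23): +6 ; 3 left.
3 remain; put them into Oats T1 at 21.
Total = 26×6 + 24×7 + 23×6 + 21×3 = 525.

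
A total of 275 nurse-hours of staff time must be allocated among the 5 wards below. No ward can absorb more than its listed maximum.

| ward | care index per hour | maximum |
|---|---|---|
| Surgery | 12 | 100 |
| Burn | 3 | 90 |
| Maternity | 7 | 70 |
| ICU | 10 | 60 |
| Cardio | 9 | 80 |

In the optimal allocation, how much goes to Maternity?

35

Order the wards by care index per hour: Surgery 12 > ICU 10 > Cardio 9 > Maternity 7 > Burn 3.
Surgery: +100 to 100 (cap) ; 175 left.
ICU takes 60 to reach its cap of 60 ; 115 left.
Give Cardio 80 to hit its cap of 80 ; 35 left.
Only 35 left; Maternity takes them to reach 35.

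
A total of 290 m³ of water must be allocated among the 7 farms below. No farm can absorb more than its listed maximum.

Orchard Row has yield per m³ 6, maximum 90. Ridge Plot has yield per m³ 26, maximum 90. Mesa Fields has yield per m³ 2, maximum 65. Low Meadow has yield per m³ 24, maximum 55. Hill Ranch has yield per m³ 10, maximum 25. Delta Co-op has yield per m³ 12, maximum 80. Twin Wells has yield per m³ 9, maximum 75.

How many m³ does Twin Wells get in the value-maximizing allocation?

Rank by yield per m³: Ridge Plot 26 > Low Meadow 24 > Delta Co-op 12 > Hill Ranch 10 > Twin Wells 9 > Orchard Row 6 > Mesa Fields 2.
Give Ridge Plot 90 to hit its cap of 90 — 200 left.
Low Meadow takes 55 to reach its cap of 55 — 145 left.
Delta Co-op takes 80 to reach its cap of 80 — 65 left.
Give Hill Ranch 25 to hit its cap of 25 — 40 left.
Only 40 left; Twin Wells takes them to reach 40.

40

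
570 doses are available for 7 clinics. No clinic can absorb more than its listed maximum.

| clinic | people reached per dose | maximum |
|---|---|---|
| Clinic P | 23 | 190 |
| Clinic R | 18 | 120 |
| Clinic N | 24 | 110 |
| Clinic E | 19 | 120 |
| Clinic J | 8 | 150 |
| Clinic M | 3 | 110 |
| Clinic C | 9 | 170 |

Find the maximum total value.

11720

Highest people reached per dose first: Clinic N 24 > Clinic P 23 > Clinic E 19 > Clinic R 18 > Clinic C 9 > Clinic J 8 > Clinic M 3.
Clinic N takes 110 to reach its cap of 110 ; 460 left.
Clinic P: +190 to 190 (cap) ; 270 left.
Give Clinic E 120 to hit its cap of 120 ; 150 left.
Clinic R takes 120 to reach its cap of 120 ; 30 left.
Clinic C has room for 170 but only 30 remain, so it gets 30.
Total = 23×190 + 18×120 + 24×110 + 19×120 + 9×30 = 11720.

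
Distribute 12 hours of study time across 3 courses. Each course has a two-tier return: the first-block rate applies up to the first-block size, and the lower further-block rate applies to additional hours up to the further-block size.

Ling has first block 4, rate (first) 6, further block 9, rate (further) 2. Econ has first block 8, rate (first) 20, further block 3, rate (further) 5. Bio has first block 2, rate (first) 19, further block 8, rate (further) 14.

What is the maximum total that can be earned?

226

Treat each block as its own option and order by rate: Econ/T1 20 > Bio/T1 19 > Bio/T2 14 > Ling/T1 6 > Econ/T2 5 > Ling/T2 2.
Fill Econ T1 block (8 at 20) ; 4 left.
Bio T1 at 19: fill all 2 ; 2 left.
2 remain; put them into Bio T2 at 14.
Total = 20×8 + 19×2 + 14×2 = 226.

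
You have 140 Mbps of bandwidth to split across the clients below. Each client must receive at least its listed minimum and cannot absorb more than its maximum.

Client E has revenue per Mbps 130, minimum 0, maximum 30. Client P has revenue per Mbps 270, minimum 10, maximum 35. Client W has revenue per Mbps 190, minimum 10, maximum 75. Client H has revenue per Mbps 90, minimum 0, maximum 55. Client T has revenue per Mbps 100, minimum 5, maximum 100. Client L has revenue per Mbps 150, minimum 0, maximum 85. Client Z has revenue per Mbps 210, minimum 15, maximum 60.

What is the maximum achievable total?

Meeting every minimum uses 0+10+10+0+5+0+15 = 40 Mbps, leaving 100.
Order the clients by revenue per Mbps: Client P 270 > Client Z 210 > Client W 190 > Client L 150 > Client E 130 > Client T 100 > Client H 90.
Client P takes 25 more to reach its cap of 35 → 75 left.
Client Z: +45 to 60 (cap) → 30 left.
Only 30 left; Client W takes them to reach 40.
Total = 270×35 + 190×40 + 100×5 + 210×60 = 30150.

30150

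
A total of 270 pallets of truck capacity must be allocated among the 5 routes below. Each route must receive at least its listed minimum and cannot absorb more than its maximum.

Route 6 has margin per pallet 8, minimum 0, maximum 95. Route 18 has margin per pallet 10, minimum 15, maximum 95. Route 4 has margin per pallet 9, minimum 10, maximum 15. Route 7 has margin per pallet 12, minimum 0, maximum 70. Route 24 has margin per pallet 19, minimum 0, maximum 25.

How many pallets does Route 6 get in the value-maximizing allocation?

Meeting every minimum uses 0+15+10+0+0 = 25 pallets, leaving 245.
Highest margin per pallet first: Route 24 19 > Route 7 12 > Route 18 10 > Route 4 9 > Route 6 8.
Route 24 takes 25 more to reach its cap of 25 — 220 left.
Route 7 takes 70 more to reach its cap of 70 — 150 left.
Route 18: +80 to 95 (cap) — 70 left.
Route 4 takes 5 more to reach its cap of 15 — 65 left.
Only 65 left; Route 6 takes them to reach 65.

65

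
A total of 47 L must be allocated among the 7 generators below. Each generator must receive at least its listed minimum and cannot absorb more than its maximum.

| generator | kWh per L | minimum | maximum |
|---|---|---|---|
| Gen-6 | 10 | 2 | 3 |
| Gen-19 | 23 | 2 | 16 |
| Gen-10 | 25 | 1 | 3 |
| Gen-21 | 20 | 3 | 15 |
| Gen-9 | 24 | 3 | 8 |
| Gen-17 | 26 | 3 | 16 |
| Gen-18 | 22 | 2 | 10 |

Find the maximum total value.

Meeting every minimum uses 2+2+1+3+3+3+2 = 16 L, leaving 31.
Rank by kWh per L: Gen-17 26 > Gen-10 25 > Gen-9 24 > Gen-19 23 > Gen-18 22 > Gen-21 20 > Gen-6 10.
Gen-17 takes 13 more to reach its cap of 16 → 18 left.
Gen-10 takes 2 more to reach its cap of 3 → 16 left.
Give Gen-9 5 more to hit its cap of 8 → 11 left.
Gen-19 has room for 14 more but only 11 remain, so it gets 13.
Total = 10×2 + 23×13 + 25×3 + 20×3 + 24×8 + 26×16 + 22×2 = 1106.

1106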